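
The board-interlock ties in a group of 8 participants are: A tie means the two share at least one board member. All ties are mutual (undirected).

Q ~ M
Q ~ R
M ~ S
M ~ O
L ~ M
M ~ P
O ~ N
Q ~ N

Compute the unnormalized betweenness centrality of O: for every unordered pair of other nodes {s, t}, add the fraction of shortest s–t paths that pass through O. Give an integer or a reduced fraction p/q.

2

Pairs whose geodesics pass through O — L–N: 1/2; S–N: 1/2; M–N: 1/2; N–P: 1/2.
All other pairs contribute 0.
Summing the contributions gives betweenness(O) = 2.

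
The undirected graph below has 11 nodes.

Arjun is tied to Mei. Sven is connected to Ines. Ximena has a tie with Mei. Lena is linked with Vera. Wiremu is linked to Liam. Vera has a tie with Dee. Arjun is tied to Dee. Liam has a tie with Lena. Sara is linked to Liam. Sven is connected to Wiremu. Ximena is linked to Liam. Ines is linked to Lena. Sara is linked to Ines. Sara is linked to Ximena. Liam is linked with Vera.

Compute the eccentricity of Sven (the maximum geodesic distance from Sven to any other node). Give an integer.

5

Distances from Sven: Arjun:5, Dee:4, Ines:1, Lena:2, Liam:2, Mei:4, Sara:2, Vera:3, Wiremu:1, Ximena:3.
The largest is 5 (to Arjun), so the eccentricity of Sven is 5.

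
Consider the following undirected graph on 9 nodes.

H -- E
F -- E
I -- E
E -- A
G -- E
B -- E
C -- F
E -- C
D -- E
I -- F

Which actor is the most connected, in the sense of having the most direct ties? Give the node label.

E

Degrees — A:1, B:1, C:2, D:1, E:8, F:3, G:1, H:1, I:2.
The maximum is 8, attained only by E.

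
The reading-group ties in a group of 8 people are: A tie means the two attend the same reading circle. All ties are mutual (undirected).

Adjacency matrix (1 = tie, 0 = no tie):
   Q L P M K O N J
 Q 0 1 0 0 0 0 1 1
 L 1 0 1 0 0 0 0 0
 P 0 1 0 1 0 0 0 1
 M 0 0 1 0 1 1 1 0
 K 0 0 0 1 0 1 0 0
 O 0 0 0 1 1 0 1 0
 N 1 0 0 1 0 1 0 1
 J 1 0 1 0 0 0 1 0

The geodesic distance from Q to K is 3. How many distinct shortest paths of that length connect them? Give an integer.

The shortest distance is 3. The length-3 paths are: Q–N–M–K; Q–N–O–K.
That gives 2 distinct shortest paths.

2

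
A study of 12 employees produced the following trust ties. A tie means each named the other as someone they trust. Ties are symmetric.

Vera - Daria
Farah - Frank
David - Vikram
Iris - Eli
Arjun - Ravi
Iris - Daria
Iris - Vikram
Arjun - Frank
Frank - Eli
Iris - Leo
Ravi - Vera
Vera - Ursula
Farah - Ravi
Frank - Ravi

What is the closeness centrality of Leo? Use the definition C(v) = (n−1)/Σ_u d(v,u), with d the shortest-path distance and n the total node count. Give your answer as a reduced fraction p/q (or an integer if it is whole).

Distances from Leo: Arjun:4, Daria:2, David:3, Eli:2, Farah:4, Frank:3, Iris:1, Ravi:4, Ursula:4, Vera:3, Vikram:2. Sum = 32.
n = 12, so closeness = 11/32.

11/32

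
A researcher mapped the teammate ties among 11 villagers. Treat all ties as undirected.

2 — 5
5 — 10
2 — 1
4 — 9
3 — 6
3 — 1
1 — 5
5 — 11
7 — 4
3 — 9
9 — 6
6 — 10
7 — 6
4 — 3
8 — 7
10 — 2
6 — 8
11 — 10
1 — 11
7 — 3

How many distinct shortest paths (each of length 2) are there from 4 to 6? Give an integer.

The shortest distance is 2. The length-2 paths are: 4–3–6; 4–7–6; 4–9–6.
That gives 3 distinct shortest paths.

3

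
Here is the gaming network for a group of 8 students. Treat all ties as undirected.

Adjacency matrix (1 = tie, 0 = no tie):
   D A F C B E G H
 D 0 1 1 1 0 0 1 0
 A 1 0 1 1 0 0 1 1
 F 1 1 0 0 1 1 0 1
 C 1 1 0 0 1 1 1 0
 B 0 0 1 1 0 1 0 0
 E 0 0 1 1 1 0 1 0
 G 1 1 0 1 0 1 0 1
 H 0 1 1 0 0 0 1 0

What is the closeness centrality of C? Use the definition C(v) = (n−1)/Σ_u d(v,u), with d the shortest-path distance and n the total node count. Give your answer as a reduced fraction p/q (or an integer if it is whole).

Distances from C: A:1, B:1, D:1, E:1, F:2, G:1, H:2. Sum = 9.
n = 8, so closeness = 7/9.

7/9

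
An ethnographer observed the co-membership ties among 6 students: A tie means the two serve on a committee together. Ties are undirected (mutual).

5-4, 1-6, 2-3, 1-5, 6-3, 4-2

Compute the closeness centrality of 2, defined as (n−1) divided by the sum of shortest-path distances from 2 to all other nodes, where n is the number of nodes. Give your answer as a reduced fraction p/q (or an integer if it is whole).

Distances from 2: 1:3, 3:1, 4:1, 5:2, 6:2. Sum = 9.
n = 6, so closeness = 5/9.

5/9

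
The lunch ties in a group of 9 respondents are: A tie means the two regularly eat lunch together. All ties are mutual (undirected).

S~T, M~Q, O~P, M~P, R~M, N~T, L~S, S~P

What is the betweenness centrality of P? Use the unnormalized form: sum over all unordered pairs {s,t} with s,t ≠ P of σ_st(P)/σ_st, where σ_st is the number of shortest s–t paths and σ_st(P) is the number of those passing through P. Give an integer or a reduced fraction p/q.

Pairs whose geodesics pass through P — M–O: 1; M–N: 1; M–S: 1; M–T: 1; M–L: 1; O–N: 1; O–R: 1; O–Q: 1; O–S: 1; O–T: 1; O–L: 1; N–R: 1; N–Q: 1; R–S: 1 … (+5 more pairs).
All other pairs contribute 0.
Summing the contributions gives betweenness(P) = 19.

19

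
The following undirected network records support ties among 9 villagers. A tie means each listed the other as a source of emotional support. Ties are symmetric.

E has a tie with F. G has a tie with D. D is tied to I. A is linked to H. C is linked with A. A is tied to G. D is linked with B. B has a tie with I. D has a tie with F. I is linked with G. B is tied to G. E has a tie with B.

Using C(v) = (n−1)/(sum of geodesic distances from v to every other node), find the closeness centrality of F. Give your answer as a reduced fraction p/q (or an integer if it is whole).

Distances from F: A:3, B:2, C:4, D:1, E:1, G:2, H:4, I:2. Sum = 19.
n = 9, so closeness = 8/19.

8/19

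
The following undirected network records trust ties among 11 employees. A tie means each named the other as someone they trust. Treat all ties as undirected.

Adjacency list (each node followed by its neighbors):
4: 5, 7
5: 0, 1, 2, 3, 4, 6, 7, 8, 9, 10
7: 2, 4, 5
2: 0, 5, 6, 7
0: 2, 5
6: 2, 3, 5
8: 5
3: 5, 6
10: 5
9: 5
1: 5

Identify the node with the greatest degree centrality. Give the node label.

5

Degrees — 0:2, 1:1, 2:4, 3:2, 4:2, 5:10, 6:3, 7:3, 8:1, 9:1, 10:1.
The maximum is 10, attained only by 5.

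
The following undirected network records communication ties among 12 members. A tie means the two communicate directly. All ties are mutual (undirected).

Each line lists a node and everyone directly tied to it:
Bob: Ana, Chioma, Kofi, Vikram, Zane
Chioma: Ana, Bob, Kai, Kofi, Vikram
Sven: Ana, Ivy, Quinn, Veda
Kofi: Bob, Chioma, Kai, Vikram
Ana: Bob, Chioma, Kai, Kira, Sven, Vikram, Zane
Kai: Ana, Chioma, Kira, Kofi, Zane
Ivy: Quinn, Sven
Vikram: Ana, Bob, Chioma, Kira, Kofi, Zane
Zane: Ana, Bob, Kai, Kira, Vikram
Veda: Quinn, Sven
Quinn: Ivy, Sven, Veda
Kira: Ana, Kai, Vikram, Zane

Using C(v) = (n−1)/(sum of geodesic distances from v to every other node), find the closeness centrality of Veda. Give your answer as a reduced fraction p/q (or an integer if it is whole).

Distances from Veda: Ana:2, Bob:3, Chioma:3, Ivy:2, Kai:3, Kira:3, Kofi:4, Quinn:1, Sven:1, Vikram:3, Zane:3. Sum = 28.
n = 12, so closeness = 11/28.

11/28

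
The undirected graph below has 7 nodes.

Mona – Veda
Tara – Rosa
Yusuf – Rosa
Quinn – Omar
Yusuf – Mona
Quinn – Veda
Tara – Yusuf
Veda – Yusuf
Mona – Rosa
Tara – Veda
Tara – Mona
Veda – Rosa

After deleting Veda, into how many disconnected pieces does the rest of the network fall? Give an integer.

2

Without Veda, the remaining ties split the others into: {Omar, Quinn}; {Mona, Rosa, Tara, Yusuf}.
That's 2 separate components.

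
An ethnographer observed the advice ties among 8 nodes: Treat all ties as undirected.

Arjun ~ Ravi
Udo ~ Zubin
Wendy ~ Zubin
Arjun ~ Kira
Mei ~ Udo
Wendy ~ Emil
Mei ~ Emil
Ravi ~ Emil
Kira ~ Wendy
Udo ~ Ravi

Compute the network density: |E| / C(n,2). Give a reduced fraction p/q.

There are 10 edges and 8 nodes, so the maximum possible is C(8,2) = 28.
Density = 10/28 = 5/14.

5/14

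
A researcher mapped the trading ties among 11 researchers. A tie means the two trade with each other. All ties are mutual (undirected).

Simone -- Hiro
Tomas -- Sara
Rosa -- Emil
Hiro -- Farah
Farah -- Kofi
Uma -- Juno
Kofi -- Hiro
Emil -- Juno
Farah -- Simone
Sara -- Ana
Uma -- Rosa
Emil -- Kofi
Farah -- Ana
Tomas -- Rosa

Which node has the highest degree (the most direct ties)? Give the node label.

Farah

Degrees — Ana:2, Emil:3, Farah:4, Hiro:3, Juno:2, Kofi:3, Rosa:3, Sara:2, Simone:2, Tomas:2, Uma:2.
The maximum is 4, attained only by Farah.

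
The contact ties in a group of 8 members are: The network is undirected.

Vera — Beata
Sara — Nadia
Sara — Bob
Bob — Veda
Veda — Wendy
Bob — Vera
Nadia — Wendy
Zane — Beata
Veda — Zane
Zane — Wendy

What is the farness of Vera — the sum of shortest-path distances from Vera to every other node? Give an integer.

Distances from Vera: Beata:1, Bob:1, Nadia:3, Sara:2, Veda:2, Wendy:3, Zane:2.
Sum = 1 + 1 + 3 + 2 + 2 + 3 + 2 = 14.

14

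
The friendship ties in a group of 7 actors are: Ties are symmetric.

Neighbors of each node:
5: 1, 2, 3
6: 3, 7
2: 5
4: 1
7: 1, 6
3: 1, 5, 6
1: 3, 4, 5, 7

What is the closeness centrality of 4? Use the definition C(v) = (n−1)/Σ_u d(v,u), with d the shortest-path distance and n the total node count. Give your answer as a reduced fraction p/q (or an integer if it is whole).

Distances from 4: 1:1, 2:3, 3:2, 5:2, 6:3, 7:2. Sum = 13.
n = 7, so closeness = 6/13.

6/13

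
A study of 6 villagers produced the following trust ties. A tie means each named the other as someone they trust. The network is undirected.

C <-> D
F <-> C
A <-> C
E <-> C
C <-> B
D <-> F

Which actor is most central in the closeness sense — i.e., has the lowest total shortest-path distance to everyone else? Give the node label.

Farness (sum of distances to all others) for each node — A:9, B:9, C:5, D:8, E:9, F:8.
The smallest farness is 5, for C, so C has the highest closeness.

C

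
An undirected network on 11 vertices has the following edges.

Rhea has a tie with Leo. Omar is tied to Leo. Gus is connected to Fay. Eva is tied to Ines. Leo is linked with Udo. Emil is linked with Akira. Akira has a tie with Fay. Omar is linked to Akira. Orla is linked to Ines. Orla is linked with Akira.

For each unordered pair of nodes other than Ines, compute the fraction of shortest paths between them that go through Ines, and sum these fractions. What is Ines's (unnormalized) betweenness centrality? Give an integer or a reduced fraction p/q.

Pairs whose geodesics pass through Ines — Gus–Eva: 1; Omar–Eva: 1; Akira–Eva: 1; Emil–Eva: 1; Leo–Eva: 1; Rhea–Eva: 1; Fay–Eva: 1; Udo–Eva: 1; Orla–Eva: 1.
All other pairs contribute 0.
Summing the contributions gives betweenness(Ines) = 9.

9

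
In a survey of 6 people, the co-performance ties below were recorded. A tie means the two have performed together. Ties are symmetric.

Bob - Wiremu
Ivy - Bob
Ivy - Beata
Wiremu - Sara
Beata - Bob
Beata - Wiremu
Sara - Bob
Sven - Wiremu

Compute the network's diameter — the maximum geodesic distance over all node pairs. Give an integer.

3

Eccentricity of each node (its greatest distance to any other): Beata:2, Bob:2, Ivy:3, Sara:2, Sven:3, Wiremu:2.
The maximum eccentricity is 3, realized for instance by the pair Ivy–Sven via Ivy – Bob – Wiremu – Sven. So the diameter is 3.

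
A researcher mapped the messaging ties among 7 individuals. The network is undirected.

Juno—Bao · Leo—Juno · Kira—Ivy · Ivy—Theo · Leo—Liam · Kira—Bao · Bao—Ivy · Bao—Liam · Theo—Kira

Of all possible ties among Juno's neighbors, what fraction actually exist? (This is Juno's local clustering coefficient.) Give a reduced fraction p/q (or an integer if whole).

Juno's neighbors: Bao and Leo (k = 2).
Possible neighbor pairs: C(2,2) = 1. Edges among them: none → e = 0.
Clustering(Juno) = 0/1.

0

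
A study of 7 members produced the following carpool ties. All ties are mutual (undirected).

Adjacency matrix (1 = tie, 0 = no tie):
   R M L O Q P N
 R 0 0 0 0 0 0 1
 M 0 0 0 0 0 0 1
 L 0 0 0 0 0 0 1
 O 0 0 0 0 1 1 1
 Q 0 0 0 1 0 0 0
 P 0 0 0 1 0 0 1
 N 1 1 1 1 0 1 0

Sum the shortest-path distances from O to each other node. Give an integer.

9

Distances from O: L:2, M:2, N:1, P:1, Q:1, R:2.
Sum = 2 + 2 + 1 + 1 + 1 + 2 = 9.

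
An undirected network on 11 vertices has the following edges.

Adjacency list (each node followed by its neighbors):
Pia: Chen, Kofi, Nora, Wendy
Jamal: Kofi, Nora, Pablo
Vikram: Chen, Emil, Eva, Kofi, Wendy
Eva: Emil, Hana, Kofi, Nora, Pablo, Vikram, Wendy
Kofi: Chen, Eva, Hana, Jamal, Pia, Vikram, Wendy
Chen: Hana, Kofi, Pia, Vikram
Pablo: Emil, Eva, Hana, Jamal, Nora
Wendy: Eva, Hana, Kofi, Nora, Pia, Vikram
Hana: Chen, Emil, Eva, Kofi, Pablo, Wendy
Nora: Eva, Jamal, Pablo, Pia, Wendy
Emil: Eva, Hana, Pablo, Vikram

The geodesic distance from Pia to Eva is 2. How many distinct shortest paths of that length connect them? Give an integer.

The shortest distance is 2. The length-2 paths are: Pia–Wendy–Eva; Pia–Kofi–Eva; Pia–Nora–Eva.
That gives 3 distinct shortest paths.

3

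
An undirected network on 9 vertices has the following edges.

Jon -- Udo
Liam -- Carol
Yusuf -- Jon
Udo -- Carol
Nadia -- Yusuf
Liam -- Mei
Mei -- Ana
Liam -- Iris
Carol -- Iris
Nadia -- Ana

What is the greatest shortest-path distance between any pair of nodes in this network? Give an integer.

4

Eccentricity of each node (its greatest distance to any other): Ana:4, Carol:4, Iris:4, Jon:4, Liam:4, Mei:4, Nadia:4, Udo:4, Yusuf:4.
The maximum eccentricity is 4, realized for instance by the pair Liam–Yusuf via Liam – Mei – Ana – Nadia – Yusuf. So the diameter is 4.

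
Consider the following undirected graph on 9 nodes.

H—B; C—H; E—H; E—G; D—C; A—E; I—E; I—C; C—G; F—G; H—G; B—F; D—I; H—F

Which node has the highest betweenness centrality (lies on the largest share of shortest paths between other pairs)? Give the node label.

Unnormalized betweenness of each node: A:0, B:0, C:6, D:0, E:9, F:1/2, G:19/6, H:26/3, I:8/3.
E has the largest value, 9, making it the main broker — the node through which the most shortest paths run.

E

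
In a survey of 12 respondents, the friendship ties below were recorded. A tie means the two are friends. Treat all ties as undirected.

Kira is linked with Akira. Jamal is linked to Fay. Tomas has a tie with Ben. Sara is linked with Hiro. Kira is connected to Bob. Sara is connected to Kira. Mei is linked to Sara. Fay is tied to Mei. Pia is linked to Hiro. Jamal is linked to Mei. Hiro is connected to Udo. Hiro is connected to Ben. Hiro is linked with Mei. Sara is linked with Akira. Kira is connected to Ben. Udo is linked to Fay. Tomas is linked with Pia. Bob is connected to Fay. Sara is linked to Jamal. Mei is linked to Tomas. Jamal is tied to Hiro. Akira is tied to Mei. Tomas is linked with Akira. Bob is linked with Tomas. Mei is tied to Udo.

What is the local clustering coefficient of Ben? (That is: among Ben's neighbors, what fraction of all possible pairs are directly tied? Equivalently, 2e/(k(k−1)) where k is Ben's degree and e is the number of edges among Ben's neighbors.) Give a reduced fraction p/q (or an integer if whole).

0

Ben's neighbors: Hiro, Kira, and Tomas (k = 3).
Possible neighbor pairs: C(3,2) = 3. Edges among them: none → e = 0.
Clustering(Ben) = 0/3 = 0.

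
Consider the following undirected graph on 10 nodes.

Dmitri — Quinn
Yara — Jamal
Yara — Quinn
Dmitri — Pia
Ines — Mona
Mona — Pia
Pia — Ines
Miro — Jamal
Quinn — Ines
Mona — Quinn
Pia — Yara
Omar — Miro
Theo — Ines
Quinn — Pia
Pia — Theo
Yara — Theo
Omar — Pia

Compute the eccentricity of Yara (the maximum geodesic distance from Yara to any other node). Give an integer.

2

Distances from Yara: Dmitri:2, Ines:2, Jamal:1, Miro:2, Mona:2, Omar:2, Pia:1, Quinn:1, Theo:1.
The largest is 2 (to Ines, Dmitri, Mona, Omar, and Miro), so the eccentricity of Yara is 2.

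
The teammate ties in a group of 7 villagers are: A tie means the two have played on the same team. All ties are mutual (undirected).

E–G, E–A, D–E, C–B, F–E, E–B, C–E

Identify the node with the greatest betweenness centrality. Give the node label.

E

Unnormalized betweenness of each node: A:0, B:0, C:0, D:0, E:14, F:0, G:0.
E has the largest value, 14, making it the main broker — the node through which the most shortest paths run.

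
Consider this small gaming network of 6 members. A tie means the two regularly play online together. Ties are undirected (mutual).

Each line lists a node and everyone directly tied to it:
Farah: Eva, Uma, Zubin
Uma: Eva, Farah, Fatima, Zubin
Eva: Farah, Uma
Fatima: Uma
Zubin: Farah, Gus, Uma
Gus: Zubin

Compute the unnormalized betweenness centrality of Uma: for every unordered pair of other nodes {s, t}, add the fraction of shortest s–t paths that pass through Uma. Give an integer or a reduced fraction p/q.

Pairs whose geodesics pass through Uma — Zubin–Eva: 1/2; Zubin–Fatima: 1; Gus–Eva: 1/2; Gus–Fatima: 1; Eva–Fatima: 1; Fatima–Farah: 1.
All other pairs contribute 0.
Summing the contributions gives betweenness(Uma) = 5.

5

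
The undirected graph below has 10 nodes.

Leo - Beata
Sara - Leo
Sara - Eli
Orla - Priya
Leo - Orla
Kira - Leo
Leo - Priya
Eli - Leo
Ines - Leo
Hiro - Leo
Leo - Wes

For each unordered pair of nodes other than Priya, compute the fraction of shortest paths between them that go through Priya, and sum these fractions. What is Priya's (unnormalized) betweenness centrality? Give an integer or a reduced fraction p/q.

No shortest path between any pair of other nodes passes through Priya.
Summing the contributions gives betweenness(Priya) = 0.

0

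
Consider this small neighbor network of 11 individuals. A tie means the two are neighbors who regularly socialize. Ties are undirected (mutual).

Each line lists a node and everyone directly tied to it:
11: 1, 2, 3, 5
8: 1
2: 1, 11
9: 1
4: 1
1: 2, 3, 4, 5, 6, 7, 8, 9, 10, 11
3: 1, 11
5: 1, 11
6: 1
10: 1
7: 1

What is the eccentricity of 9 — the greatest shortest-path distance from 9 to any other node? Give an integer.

2

Distances from 9: 1:1, 2:2, 3:2, 4:2, 5:2, 6:2, 7:2, 8:2, 10:2, 11:2.
The largest is 2 (to 3, 6, 8, 2, 11, 5, 7, 4, and 10), so the eccentricity of 9 is 2.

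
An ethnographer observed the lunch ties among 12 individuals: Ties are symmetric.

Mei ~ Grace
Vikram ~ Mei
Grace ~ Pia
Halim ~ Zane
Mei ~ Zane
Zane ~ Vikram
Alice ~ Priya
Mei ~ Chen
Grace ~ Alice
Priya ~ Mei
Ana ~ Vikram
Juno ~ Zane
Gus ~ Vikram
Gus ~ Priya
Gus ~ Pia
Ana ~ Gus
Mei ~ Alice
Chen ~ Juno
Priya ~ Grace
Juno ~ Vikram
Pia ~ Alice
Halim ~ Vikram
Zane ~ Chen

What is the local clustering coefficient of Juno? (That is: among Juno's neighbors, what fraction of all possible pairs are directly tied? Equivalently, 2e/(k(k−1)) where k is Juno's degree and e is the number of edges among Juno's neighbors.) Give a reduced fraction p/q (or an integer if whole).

Juno's neighbors: Chen, Vikram, and Zane (k = 3).
Possible neighbor pairs: C(3,2) = 3. Edges among them: Chen–Zane, Vikram–Zane → e = 2.
Clustering(Juno) = 2/3.

2/3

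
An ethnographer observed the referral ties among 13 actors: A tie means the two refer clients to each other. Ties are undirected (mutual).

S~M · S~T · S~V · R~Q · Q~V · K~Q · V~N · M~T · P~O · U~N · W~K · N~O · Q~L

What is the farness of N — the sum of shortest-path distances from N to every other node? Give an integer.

28

Distances from N: K:3, L:3, M:3, O:1, P:2, Q:2, R:3, S:2, T:3, U:1, V:1, W:4.
Sum = 3 + 3 + 3 + 1 + 2 + 2 + 3 + 2 + 3 + 1 + 1 + 4 = 28.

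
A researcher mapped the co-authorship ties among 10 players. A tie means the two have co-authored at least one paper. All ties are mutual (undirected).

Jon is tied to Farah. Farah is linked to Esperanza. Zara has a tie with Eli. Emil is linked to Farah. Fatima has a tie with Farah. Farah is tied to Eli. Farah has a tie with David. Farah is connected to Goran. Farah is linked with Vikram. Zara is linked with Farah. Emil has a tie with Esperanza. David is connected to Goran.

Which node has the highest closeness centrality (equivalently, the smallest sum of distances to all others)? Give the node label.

Farah

Farness (sum of distances to all others) for each node — David:16, Eli:16, Emil:16, Esperanza:16, Farah:9, Fatima:17, Goran:16, Jon:17, Vikram:17, Zara:16.
The smallest farness is 9, for Farah, so Farah has the highest closeness.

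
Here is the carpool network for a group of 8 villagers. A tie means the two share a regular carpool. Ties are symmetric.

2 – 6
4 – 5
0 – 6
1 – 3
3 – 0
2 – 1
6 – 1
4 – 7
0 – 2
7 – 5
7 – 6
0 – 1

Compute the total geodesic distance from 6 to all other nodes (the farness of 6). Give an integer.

Distances from 6: 0:1, 1:1, 2:1, 3:2, 4:2, 5:2, 7:1.
Sum = 1 + 1 + 1 + 2 + 2 + 2 + 1 = 10.

10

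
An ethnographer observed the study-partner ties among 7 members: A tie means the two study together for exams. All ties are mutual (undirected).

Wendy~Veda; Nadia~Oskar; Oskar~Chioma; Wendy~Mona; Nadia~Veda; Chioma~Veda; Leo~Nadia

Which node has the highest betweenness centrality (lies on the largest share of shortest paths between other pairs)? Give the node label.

Unnormalized betweenness of each node: Chioma:3/2, Leo:0, Mona:0, Nadia:13/2, Oskar:1, Veda:9, Wendy:5.
Veda has the largest value, 9, making it the main broker — the node through which the most shortest paths run.

Veda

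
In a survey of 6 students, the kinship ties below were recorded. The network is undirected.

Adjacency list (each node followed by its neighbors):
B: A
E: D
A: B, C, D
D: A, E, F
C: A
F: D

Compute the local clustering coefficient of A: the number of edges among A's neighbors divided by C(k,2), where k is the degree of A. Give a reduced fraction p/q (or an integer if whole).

A's neighbors: B, C, and D (k = 3).
Possible neighbor pairs: C(3,2) = 3. Edges among them: none → e = 0.
Clustering(A) = 0/3 = 0.

0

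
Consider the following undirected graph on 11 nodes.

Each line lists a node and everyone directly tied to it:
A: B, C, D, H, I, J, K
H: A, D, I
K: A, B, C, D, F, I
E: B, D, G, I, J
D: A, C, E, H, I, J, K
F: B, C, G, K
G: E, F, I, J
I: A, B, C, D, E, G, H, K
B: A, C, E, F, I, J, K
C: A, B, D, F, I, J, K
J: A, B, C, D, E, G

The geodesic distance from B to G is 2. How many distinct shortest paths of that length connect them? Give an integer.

4

The shortest distance is 2. The length-2 paths are: B–I–G; B–J–G; B–F–G; B–E–G.
That gives 4 distinct shortest paths.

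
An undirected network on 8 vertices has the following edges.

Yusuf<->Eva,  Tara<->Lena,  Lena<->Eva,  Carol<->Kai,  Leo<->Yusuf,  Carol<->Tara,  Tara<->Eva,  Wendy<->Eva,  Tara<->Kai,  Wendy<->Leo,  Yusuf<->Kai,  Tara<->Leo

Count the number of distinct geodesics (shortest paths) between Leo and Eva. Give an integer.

3

The shortest distance is 2. The length-2 paths are: Leo–Tara–Eva; Leo–Wendy–Eva; Leo–Yusuf–Eva.
That gives 3 distinct shortest paths.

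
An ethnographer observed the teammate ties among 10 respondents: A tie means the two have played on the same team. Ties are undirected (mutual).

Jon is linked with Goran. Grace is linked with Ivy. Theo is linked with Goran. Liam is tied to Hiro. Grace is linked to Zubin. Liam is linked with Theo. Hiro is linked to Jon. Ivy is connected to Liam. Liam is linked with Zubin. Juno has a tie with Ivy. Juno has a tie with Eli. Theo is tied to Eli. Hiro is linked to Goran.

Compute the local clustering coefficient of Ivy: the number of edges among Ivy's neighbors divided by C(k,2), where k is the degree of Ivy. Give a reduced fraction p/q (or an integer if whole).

0

Ivy's neighbors: Grace, Juno, and Liam (k = 3).
Possible neighbor pairs: C(3,2) = 3. Edges among them: none → e = 0.
Clustering(Ivy) = 0/3 = 0.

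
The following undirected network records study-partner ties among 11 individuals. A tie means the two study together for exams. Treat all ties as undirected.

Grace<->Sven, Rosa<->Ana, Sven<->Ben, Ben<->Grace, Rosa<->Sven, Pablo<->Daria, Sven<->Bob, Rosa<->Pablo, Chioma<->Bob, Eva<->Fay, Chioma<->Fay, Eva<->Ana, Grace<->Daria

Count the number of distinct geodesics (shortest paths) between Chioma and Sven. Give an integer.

1

The shortest distance is 2, and the only length-2 path is Chioma–Bob–Sven. So there is exactly 1 shortest path.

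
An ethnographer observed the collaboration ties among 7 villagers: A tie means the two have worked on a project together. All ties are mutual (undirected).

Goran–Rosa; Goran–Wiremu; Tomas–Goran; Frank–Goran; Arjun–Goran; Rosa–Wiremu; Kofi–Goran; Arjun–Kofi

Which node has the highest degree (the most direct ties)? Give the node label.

Goran

Degrees — Arjun:2, Frank:1, Goran:6, Kofi:2, Rosa:2, Tomas:1, Wiremu:2.
The maximum is 6, attained only by Goran.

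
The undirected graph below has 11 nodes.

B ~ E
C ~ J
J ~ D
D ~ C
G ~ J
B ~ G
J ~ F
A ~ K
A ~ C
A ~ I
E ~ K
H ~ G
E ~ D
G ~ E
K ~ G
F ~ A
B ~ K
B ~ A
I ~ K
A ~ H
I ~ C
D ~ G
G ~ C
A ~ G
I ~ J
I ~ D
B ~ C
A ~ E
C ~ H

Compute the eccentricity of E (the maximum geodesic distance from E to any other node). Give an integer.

Distances from E: A:1, B:1, C:2, D:1, F:2, G:1, H:2, I:2, J:2, K:1.
The largest is 2 (to C, I, F, H, and J), so the eccentricity of E is 2.

2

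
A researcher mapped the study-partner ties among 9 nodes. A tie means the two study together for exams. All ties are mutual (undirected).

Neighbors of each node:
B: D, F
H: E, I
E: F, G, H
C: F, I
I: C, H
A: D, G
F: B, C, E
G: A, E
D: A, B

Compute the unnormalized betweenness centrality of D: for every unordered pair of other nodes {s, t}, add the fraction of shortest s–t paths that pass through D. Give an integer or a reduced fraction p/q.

5/2

Pairs whose geodesics pass through D — G–B: 1/2; A–B: 1; A–F: 1/2; A–C: 1/2.
All other pairs contribute 0.
Summing the contributions gives betweenness(D) = 5/2.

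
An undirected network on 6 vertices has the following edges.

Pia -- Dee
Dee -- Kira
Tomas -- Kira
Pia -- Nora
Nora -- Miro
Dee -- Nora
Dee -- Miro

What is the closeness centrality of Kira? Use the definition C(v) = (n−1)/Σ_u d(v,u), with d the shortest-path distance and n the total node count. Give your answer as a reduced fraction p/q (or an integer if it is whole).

5/8

Distances from Kira: Dee:1, Miro:2, Nora:2, Pia:2, Tomas:1. Sum = 8.
n = 6, so closeness = 5/8.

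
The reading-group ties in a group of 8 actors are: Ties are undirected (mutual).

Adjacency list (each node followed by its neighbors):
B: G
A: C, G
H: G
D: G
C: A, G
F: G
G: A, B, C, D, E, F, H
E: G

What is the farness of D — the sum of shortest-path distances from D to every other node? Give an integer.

Distances from D: A:2, B:2, C:2, E:2, F:2, G:1, H:2.
Sum = 2 + 2 + 2 + 2 + 2 + 1 + 2 = 13.

13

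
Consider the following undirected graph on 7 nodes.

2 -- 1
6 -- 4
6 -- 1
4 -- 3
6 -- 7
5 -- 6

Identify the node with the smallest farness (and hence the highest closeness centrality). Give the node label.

Farness (sum of distances to all others) for each node — 1:11, 2:16, 3:16, 4:11, 5:13, 6:8, 7:13.
The smallest farness is 8, for 6, so 6 has the highest closeness.

6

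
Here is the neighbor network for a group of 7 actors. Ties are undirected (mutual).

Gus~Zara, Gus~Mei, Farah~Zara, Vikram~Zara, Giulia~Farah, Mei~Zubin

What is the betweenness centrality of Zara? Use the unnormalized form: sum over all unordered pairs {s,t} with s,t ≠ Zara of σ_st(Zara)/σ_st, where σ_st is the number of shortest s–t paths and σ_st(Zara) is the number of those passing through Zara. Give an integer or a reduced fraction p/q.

11

Pairs whose geodesics pass through Zara — Vikram–Gus: 1; Vikram–Giulia: 1; Vikram–Farah: 1; Vikram–Mei: 1; Vikram–Zubin: 1; Gus–Giulia: 1; Gus–Farah: 1; Giulia–Mei: 1; Giulia–Zubin: 1; Farah–Mei: 1; Farah–Zubin: 1.
All other pairs contribute 0.
Summing the contributions gives betweenness(Zara) = 11.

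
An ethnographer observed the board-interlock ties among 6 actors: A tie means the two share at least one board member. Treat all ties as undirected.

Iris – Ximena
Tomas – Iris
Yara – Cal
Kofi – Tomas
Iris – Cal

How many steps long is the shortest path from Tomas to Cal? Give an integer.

2

One shortest route is Tomas – Iris – Cal, which uses 2 edges, and Tomas and Cal are not directly tied, so nothing shorter exists. So d(Tomas,Cal) = 2.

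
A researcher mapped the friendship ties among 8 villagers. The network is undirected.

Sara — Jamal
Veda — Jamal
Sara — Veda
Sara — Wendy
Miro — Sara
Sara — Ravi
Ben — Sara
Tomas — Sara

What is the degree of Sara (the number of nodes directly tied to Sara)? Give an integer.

Sara is directly tied to Ben, Jamal, Miro, Ravi, Tomas, Veda, and Wendy. That is 7 neighbors, so the degree of Sara is 7.

7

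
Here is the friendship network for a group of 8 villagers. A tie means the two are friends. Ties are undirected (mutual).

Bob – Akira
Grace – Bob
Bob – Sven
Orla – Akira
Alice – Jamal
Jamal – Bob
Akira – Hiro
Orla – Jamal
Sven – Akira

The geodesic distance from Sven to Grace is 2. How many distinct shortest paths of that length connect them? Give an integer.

The shortest distance is 2, and the only length-2 path is Sven–Bob–Grace. So there is exactly 1 shortest path.

1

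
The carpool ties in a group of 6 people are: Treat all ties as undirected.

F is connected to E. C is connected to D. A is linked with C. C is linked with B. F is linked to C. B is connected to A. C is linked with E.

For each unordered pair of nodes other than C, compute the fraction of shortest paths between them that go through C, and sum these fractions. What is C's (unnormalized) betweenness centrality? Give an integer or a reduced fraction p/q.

8

Pairs whose geodesics pass through C — B–E: 1; B–F: 1; B–D: 1; E–A: 1; E–D: 1; F–A: 1; F–D: 1; A–D: 1.
All other pairs contribute 0.
Summing the contributions gives betweenness(C) = 8.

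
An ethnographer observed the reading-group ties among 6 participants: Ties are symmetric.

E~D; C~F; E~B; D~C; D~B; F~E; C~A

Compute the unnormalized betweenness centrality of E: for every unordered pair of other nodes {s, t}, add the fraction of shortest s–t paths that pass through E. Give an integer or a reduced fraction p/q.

3/2

Pairs whose geodesics pass through E — B–F: 1; D–F: 1/2.
All other pairs contribute 0.
Summing the contributions gives betweenness(E) = 3/2.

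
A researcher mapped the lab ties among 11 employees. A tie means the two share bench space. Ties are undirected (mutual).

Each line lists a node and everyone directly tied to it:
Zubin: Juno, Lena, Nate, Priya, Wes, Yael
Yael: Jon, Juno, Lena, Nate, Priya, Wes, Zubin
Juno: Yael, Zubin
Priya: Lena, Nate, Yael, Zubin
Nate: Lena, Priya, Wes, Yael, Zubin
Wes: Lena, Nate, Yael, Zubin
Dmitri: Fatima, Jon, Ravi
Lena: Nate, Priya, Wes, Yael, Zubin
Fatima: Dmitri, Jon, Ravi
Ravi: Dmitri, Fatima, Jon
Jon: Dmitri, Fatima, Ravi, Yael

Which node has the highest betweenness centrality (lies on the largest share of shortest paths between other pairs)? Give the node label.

Yael

Unnormalized betweenness of each node: Dmitri:0, Fatima:0, Jon:21, Juno:0, Lena:1/4, Nate:1/4, Priya:0, Ravi:0, Wes:0, Yael:105/4, Zubin:9/4.
Yael has the largest value, 105/4, making it the main broker — the node through which the most shortest paths run.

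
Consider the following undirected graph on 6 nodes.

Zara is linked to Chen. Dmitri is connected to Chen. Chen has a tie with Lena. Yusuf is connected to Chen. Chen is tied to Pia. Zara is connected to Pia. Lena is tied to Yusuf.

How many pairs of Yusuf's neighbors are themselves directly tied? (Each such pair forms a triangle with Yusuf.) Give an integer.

Yusuf's neighbors: Chen and Lena.
Neighbor pairs that are themselves tied: Yusuf–Chen–Lena. Each forms one triangle with Yusuf, for 1 in total.

1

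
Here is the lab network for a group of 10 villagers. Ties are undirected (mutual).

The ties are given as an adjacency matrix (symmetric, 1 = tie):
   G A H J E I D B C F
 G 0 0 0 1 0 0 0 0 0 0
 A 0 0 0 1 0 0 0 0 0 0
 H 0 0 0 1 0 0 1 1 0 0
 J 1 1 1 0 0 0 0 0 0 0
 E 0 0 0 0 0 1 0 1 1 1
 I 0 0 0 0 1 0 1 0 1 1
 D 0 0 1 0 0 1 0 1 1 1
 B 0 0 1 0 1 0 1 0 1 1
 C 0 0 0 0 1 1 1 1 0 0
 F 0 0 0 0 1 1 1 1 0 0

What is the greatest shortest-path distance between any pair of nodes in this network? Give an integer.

4

Eccentricity of each node (its greatest distance to any other): A:4, B:3, C:4, D:3, E:4, F:4, G:4, H:2, I:4, J:3.
The maximum eccentricity is 4, realized for instance by the pair G–E via G – J – H – B – E. So the diameter is 4.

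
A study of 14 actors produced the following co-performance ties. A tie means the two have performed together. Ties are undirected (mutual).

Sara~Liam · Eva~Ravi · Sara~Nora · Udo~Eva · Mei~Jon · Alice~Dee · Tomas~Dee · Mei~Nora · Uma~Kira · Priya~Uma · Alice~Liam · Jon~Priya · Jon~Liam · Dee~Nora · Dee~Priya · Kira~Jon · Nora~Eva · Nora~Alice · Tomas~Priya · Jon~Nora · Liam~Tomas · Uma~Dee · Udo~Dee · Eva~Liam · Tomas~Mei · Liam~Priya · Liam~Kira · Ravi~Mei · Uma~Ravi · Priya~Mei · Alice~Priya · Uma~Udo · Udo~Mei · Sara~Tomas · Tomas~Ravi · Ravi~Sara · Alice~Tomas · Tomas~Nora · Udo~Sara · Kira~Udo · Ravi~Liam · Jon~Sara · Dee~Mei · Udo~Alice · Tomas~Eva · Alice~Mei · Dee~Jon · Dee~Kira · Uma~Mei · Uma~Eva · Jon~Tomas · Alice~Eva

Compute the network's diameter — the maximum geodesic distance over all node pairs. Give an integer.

2

Eccentricity of each node (its greatest distance to any other): Alice:2, Dee:2, Eva:2, Jon:2, Kira:2, Liam:2, Mei:2, Nora:2, Priya:2, Ravi:2, Sara:2, Tomas:2, Udo:2, Uma:2.
The maximum eccentricity is 2, realized for instance by the pair Eva–Priya via Eva – Uma – Priya. So the diameter is 2.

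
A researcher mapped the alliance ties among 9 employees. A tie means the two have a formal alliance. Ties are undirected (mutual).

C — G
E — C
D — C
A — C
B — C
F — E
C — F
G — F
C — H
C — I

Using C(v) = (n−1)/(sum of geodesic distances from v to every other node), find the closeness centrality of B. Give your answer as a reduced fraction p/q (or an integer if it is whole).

8/15

Distances from B: A:2, C:1, D:2, E:2, F:2, G:2, H:2, I:2. Sum = 15.
n = 9, so closeness = 8/15.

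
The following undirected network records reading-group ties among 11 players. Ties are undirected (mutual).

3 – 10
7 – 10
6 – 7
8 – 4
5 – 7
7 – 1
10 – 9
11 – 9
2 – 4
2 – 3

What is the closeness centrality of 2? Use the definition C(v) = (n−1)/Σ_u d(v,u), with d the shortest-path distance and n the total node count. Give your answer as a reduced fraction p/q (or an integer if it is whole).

5/14

Distances from 2: 1:4, 3:1, 4:1, 5:4, 6:4, 7:3, 8:2, 9:3, 10:2, 11:4. Sum = 28.
n = 11, so closeness = 10/28 = 5/14.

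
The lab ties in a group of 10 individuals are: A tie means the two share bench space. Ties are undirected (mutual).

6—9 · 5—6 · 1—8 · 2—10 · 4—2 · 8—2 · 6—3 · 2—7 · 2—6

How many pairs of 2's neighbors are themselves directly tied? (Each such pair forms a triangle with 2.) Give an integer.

2's neighbors are 4, 6, 7, 8, and 10, but none of them are tied to each other, so no triangle contains 2.

0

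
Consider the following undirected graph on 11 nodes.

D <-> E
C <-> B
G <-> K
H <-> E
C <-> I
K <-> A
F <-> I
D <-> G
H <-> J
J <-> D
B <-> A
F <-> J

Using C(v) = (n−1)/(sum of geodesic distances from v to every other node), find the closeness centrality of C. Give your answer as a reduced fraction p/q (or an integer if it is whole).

Distances from C: A:2, B:1, D:4, E:5, F:2, G:4, H:4, I:1, J:3, K:3. Sum = 29.
n = 11, so closeness = 10/29.

10/29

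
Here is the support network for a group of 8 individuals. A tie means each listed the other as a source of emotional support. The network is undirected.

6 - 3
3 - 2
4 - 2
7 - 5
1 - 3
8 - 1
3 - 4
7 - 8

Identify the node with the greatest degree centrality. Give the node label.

Degrees — 1:2, 2:2, 3:4, 4:2, 5:1, 6:1, 7:2, 8:2.
The maximum is 4, attained only by 3.

3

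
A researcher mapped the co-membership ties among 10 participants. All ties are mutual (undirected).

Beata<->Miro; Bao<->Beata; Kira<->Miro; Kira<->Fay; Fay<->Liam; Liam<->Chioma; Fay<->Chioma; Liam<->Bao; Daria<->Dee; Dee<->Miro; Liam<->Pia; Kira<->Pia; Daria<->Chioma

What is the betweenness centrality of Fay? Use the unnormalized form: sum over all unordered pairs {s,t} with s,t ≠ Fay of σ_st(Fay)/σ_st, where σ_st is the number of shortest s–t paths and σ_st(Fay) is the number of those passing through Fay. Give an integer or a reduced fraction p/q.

19/6

Pairs whose geodesics pass through Fay — Chioma–Miro: 1/2; Chioma–Kira: 1; Daria–Kira: 1/2; Miro–Liam: 1/3; Bao–Kira: 1/3; Liam–Kira: 1/2.
All other pairs contribute 0.
Summing the contributions gives betweenness(Fay) = 19/6.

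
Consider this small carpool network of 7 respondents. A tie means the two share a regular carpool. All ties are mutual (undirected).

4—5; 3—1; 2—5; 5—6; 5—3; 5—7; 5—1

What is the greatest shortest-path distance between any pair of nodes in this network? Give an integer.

Eccentricity of each node (its greatest distance to any other): 1:2, 2:2, 3:2, 4:2, 5:1, 6:2, 7:2.
The maximum eccentricity is 2, realized for instance by the pair 7–2 via 7 – 5 – 2. So the diameter is 2.

2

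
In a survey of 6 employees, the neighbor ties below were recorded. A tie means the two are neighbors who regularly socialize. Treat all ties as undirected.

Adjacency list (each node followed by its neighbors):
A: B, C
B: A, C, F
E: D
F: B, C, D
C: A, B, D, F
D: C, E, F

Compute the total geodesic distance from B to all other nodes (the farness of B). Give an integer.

Distances from B: A:1, C:1, D:2, E:3, F:1.
Sum = 1 + 1 + 2 + 3 + 1 = 8.

8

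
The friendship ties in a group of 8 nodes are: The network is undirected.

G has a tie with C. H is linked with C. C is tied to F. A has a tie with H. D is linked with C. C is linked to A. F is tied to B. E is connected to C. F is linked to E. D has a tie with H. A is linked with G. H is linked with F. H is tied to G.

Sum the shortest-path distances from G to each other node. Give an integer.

Distances from G: A:1, B:3, C:1, D:2, E:2, F:2, H:1.
Sum = 1 + 3 + 1 + 2 + 2 + 2 + 1 = 12.

12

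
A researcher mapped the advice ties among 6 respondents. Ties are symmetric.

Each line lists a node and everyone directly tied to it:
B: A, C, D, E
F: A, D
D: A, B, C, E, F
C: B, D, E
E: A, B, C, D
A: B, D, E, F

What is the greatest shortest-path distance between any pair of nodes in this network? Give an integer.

2

Eccentricity of each node (its greatest distance to any other): A:2, B:2, C:2, D:1, E:2, F:2.
The maximum eccentricity is 2, realized for instance by the pair F–E via F – D – E. So the diameter is 2.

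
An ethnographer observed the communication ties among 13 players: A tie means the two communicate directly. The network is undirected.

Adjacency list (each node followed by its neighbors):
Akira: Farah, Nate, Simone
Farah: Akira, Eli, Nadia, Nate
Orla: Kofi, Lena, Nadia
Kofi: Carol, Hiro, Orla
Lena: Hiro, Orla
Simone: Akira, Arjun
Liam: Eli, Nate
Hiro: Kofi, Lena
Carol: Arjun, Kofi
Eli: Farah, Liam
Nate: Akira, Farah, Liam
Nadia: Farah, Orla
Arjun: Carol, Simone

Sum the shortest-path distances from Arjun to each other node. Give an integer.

Distances from Arjun: Akira:2, Carol:1, Eli:4, Farah:3, Hiro:3, Kofi:2, Lena:4, Liam:4, Nadia:4, Nate:3, Orla:3, Simone:1.
Sum = 2 + 1 + 4 + 3 + 3 + 2 + 4 + 4 + 4 + 3 + 3 + 1 = 34.

34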